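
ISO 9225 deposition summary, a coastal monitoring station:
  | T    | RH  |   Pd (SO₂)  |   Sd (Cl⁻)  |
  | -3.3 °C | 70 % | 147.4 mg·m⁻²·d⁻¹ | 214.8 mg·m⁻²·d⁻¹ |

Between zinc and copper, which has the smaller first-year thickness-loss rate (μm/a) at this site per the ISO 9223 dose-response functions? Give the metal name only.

copper

zinc: temperature factor f = +0.038·(-13.3) = -0.5054
  sulphur-dioxide contribution → 1.753 μm/a
  chloride contribution → 0.4939 μm/a
  ⇒ r_corr(zinc) = 2.246 μm/a
copper: temperature factor f = +0.126·(-13.3) = -1.6758
  sulphur-dioxide contribution → 0.2259 μm/a
  chloride contribution → 0.4619 μm/a
  ⇒ r_corr(copper) = 0.6878 μm/a
Ordering by μm/a: zinc (2.25) > copper (0.688)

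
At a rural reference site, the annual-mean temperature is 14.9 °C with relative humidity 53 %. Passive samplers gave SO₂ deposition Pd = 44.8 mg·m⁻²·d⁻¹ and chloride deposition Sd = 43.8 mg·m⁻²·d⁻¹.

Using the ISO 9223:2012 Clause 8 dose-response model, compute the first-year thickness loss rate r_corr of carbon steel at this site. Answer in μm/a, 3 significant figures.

carbon steel: f(T) = -0.054·(T−10) [T>10 °C] = -0.2646
  sulphur-dioxide contribution → 28.32 μm/a
  chloride contribution → 11.08 μm/a
  total first-year rate 39.4 μm/a

r_corr = 39.4 μm/a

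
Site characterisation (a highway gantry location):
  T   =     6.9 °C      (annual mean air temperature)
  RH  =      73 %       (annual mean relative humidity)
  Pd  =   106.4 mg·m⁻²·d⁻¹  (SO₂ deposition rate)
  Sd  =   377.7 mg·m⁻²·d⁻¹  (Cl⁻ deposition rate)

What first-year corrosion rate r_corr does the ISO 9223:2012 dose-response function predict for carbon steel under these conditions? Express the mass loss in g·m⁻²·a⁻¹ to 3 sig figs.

carbon steel: f(T) = +0.150·(T−10) [T≤10 °C] = -0.4650
  SO₂ term: 1.77·106.4^0.52·exp(0.02·73-0.4650) = 54.21
  Sd branch = 0.102·Sd^0.62·e^(0.033·RH+0.04·T) = 59.23 μm/a
  r_corr = 54.21 + 59.23 = 113.4 μm/a
Convert to mass loss: 113.4 μm/a × 7.85 g/cm³ = 890.5 g·m⁻²·a⁻¹

r_corr = 890 g·m⁻²·a⁻¹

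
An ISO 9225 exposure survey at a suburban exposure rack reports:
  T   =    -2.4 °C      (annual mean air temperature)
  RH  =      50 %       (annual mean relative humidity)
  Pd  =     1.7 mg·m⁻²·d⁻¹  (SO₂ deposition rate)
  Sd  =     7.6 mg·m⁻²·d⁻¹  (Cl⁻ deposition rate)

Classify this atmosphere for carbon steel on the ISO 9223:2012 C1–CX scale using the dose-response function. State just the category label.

C2

carbon steel: T≤10 °C ⇒ hinge +0.150·(-2.4−10) = -1.8600
  Pd branch = 1.77·Pd^0.52·e^(0.02·RH+f) = 0.987 μm/a
  Cl⁻ term: 0.102·7.6^0.62·exp(0.033·50+0.04·-2.4) = 1.697
  sum: 0.987 + 1.697 → r_corr = 2.684 μm/a
Category bounds: 1.3…25 μm/a bracket r_corr ⇒ C2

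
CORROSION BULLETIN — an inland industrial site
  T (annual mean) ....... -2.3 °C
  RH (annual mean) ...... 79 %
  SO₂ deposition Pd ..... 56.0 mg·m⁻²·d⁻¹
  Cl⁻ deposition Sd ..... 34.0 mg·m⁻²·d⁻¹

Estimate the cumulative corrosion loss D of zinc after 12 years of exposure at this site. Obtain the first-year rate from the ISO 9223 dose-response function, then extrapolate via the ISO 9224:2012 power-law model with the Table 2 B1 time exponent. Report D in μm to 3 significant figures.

D(12) = 15.1 μm

zinc: T≤10 °C ⇒ hinge +0.038·(-2.3−10) = -0.4674
  SO₂ term: 0.0129·56.0^0.44·exp(0.046·79-0.4674) = 1.799
  Cl⁻ term: 0.0175·34.0^0.57·exp(0.008·79+0.085·-2.3) = 0.2021
  r_corr = 1.799 + 0.2021 = 2.001 μm/a
ISO 9224: D(t) = r_corr · t^b with b = 0.813 (zinc, B1)
  D(12) = 2.001 × 12^0.813 = 2.001 × 7.54 = 15.09 μm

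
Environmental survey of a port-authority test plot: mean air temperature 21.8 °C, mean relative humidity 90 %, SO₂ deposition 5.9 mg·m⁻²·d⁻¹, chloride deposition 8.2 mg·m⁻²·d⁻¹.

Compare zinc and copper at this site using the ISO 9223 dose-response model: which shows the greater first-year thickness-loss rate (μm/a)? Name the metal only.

zinc: temperature factor f = -0.071·(11.8) = -0.8378
  SO₂ term: 0.0129·5.9^0.44·exp(0.046·90-0.8378) = 0.7654
  Cl⁻ term: 0.0175·8.2^0.57·exp(0.008·90+0.085·21.8) = 0.7609
  r_corr = 0.7654 + 0.7609 = 1.526 μm/a
copper: f(T) = -0.080·(T−10) [T>10 °C] = -0.9440
  SO₂ term: 0.0053·5.9^0.26·exp(0.059·90-0.9440) = 0.662
  Cl⁻ term: 0.01025·8.2^0.27·exp(0.036·90+0.049·21.8) = 1.344
  r_corr = 0.662 + 1.344 = 2.006 μm/a
Ordering by μm/a: copper (2.01) > zinc (1.53)

copper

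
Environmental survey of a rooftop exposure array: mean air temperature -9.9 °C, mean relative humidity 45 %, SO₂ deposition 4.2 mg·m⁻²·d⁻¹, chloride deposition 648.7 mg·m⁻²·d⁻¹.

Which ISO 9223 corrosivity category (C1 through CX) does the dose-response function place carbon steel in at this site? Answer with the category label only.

carbon steel: temperature factor f = +0.150·(-19.9) = -2.9850
  sulphur-dioxide contribution → 0.464 μm/a
  chloride contribution → 16.79 μm/a
  ⇒ r_corr(carbon steel) = 17.25 μm/a
ISO 9223 Table 2 (carbon steel): 1.3 < 17.3 ≤ 25 μm/a ⇒ C2

C2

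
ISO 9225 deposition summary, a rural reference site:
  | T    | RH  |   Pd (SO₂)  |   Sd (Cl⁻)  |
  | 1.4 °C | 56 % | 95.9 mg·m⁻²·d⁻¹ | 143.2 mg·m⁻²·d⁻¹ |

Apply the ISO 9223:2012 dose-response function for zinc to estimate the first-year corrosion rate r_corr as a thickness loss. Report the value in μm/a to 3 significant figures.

zinc: f(T) = +0.038·(T−10) [T≤10 °C] = -0.3268
  SO₂ term: 0.0129·95.9^0.44·exp(0.046·56-0.3268) = 0.9108
  Sd branch = 0.0175·Sd^0.57·e^(0.008·RH+0.085·T) = 0.5226 μm/a
  r_corr = 0.9108 + 0.5226 = 1.433 μm/a

r_corr = 1.43 μm/a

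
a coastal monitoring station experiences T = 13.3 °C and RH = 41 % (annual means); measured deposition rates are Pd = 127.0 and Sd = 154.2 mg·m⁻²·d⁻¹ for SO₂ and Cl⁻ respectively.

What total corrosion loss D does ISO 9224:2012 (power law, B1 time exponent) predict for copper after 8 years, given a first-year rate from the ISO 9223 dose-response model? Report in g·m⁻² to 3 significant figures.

D(8) = 17.8 g·m⁻²

copper: T>10 °C ⇒ hinge -0.080·(13.3−10) = -0.2640
  sulphur-dioxide contribution → 0.1611 μm/a
  chloride contribution → 0.3354 μm/a
  ⇒ r_corr(copper) = 0.4965 μm/a
Power-law: D(8) = r_corr · 8^0.667
  D(8) = 0.4965 × 8^0.667 = 0.4965 × 4.003 = 1.987 μm
  Mass loss = 1.987 μm × 8.96 g/cm³ = 17.81 g·m⁻²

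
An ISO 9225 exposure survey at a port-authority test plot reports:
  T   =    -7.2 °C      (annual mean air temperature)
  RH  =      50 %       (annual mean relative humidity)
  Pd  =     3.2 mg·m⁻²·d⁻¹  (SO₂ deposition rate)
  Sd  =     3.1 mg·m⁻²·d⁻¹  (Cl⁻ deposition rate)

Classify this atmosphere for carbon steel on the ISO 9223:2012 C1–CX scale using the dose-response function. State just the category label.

C2

carbon steel: f(T) = +0.150·(T−10) [T≤10 °C] = -2.5800
  sulphur-dioxide contribution → 0.6675 μm/a
  chloride contribution → 0.8031 μm/a
  ⇒ r_corr(carbon steel) = 1.471 μm/a
ISO 9223 Table 2 (carbon steel): 1.3 < 1.47 ≤ 25 μm/a ⇒ C2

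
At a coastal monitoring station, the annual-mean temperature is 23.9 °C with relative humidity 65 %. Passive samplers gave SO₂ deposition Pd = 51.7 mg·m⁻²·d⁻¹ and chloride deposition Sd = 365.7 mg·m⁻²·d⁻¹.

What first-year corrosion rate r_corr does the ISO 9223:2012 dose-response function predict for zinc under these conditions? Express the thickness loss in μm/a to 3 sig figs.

zinc: T>10 °C ⇒ hinge -0.071·(23.9−10) = -0.9869
  SO₂ term: 0.0129·51.7^0.44·exp(0.046·65-0.9869) = 0.5426
  Cl⁻ term: 0.0175·365.7^0.57·exp(0.008·65+0.085·23.9) = 6.488
  sum: 0.5426 + 6.488 → r_corr = 7.031 μm/a

r_corr = 7.03 μm/a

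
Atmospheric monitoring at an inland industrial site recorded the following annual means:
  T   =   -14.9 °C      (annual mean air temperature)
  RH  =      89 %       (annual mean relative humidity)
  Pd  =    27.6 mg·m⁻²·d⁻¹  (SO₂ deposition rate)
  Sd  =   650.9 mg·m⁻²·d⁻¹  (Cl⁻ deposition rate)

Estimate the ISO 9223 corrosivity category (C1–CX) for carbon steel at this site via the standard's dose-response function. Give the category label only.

C4

carbon steel: temperature factor f = +0.150·(-24.9) = -3.7350
  Pd branch = 1.77·Pd^0.52·e^(0.02·RH+f) = 1.407 μm/a
  Cl⁻ term: 0.102·650.9^0.62·exp(0.033·89+0.04·-14.9) = 58.84
  r_corr = 1.407 + 58.84 = 60.25 μm/a
60.2 μm/a falls in (50, 80] for carbon steel → category C4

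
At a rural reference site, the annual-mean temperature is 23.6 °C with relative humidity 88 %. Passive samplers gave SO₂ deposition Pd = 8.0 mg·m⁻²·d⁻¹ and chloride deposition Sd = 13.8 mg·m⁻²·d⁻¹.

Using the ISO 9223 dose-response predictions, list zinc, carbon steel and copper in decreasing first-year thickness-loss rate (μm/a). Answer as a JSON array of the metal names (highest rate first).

["carbon steel", "copper", "zinc"]

zinc: f(T) = -0.071·(T−10) [T>10 °C] = -0.9656
  sulphur-dioxide contribution → 0.7025 μm/a
  chloride contribution → 1.174 μm/a
  total first-year rate 1.877 μm/a
carbon steel: f(T) = -0.054·(T−10) [T>10 °C] = -0.7344
  sulphur-dioxide contribution → 14.55 μm/a
  chloride contribution → 24.35 μm/a
  ⇒ r_corr(carbon steel) = 38.9 μm/a
copper: T>10 °C ⇒ hinge -0.080·(23.6−10) = -1.0880
  sulphur-dioxide contribution → 0.5513 μm/a
  chloride contribution → 1.572 μm/a
  total first-year rate 2.124 μm/a
Ordering by μm/a: carbon steel (38.9) > copper (2.12) > zinc (1.88)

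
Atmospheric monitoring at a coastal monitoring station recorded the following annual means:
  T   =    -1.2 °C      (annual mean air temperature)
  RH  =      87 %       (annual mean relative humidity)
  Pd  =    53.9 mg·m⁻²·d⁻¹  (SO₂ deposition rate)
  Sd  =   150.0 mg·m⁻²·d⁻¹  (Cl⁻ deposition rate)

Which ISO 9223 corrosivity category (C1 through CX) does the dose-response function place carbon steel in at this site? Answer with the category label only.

carbon steel: f(T) = +0.150·(T−10) [T≤10 °C] = -1.6800
  Pd branch = 1.77·Pd^0.52·e^(0.02·RH+f) = 14.94 μm/a
  Sd branch = 0.102·Sd^0.62·e^(0.033·RH+0.04·T) = 38.35 μm/a
  sum: 14.94 + 38.35 → r_corr = 53.3 μm/a
ISO 9223 Table 2 (carbon steel): 50 < 53.3 ≤ 80 μm/a ⇒ C4

C4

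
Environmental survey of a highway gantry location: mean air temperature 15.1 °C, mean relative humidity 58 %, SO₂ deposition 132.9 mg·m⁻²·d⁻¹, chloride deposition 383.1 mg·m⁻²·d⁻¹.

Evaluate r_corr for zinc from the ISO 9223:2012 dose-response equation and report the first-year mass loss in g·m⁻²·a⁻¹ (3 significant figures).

r_corr = 29.2 g·m⁻²·a⁻¹

zinc: f(T) = -0.071·(T−10) [T>10 °C] = -0.3621
  SO₂ term: 0.0129·132.9^0.44·exp(0.046·58-0.3621) = 1.113
  Cl⁻ term: 0.0175·383.1^0.57·exp(0.008·58+0.085·15.1) = 2.982
  r_corr = 1.113 + 2.982 = 4.094 μm/a
Convert to mass loss: 4.094 μm/a × 7.14 g/cm³ = 29.23 g·m⁻²·a⁻¹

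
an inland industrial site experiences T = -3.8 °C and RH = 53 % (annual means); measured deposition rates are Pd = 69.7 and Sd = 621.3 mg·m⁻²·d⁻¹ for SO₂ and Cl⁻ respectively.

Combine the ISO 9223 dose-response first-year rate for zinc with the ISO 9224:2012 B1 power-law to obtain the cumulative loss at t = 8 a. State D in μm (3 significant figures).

zinc: f(T) = +0.038·(T−10) [T≤10 °C] = -0.5244
  Pd branch = 0.0129·Pd^0.44·e^(0.046·RH+f) = 0.5658 μm/a
  Cl⁻ term: 0.0175·621.3^0.57·exp(0.008·53+0.085·-3.8) = 0.757
  sum: 0.5658 + 0.757 → r_corr = 1.323 μm/a
Power-law: D(8) = r_corr · 8^0.813
  D(8) = 1.323 × 8^0.813 = 1.323 × 5.423 = 7.173 μm

D(8) = 7.17 μm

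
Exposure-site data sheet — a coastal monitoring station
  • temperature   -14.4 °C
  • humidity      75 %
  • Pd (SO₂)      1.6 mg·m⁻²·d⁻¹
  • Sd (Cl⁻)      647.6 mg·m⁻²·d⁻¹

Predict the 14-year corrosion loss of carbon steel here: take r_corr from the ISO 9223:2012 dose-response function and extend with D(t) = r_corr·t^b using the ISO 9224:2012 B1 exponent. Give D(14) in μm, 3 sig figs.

D(14) = 151 μm

carbon steel: T≤10 °C ⇒ hinge +0.150·(-14.4−10) = -3.6600
  Pd branch = 1.77·Pd^0.52·e^(0.02·RH+f) = 0.2606 μm/a
  Cl⁻ term: 0.102·647.6^0.62·exp(0.033·75+0.04·-14.4) = 37.7
  sum: 0.2606 + 37.7 → r_corr = 37.96 μm/a
Long-term exponent b (ISO 9224 Table 2, B1) = 0.523
  D(14) = 37.96 × 14^0.523 = 37.96 × 3.976 = 150.9 μm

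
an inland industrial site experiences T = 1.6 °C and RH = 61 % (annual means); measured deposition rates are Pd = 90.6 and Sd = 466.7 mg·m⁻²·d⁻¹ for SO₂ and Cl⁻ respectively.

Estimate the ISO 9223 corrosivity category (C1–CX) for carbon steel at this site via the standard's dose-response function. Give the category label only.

C4

carbon steel: f(T) = +0.150·(T−10) [T≤10 °C] = -1.2600
  SO₂ term: 1.77·90.6^0.52·exp(0.02·61-1.2600) = 17.71
  Sd branch = 0.102·Sd^0.62·e^(0.033·RH+0.04·T) = 36.76 μm/a
  r_corr = 17.71 + 36.76 = 54.48 μm/a
Category bounds: 50…80 μm/a bracket r_corr ⇒ C4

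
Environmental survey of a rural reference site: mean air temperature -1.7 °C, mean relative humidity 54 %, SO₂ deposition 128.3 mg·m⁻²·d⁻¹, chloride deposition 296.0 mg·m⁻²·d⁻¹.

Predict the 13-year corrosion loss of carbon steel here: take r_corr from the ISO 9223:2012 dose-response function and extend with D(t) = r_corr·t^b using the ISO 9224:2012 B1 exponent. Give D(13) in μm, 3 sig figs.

carbon steel: temperature factor f = +0.150·(-11.7) = -1.7550
  sulphur-dioxide contribution → 11.25 μm/a
  chloride contribution → 19.28 μm/a
  total first-year rate 30.53 μm/a
ISO 9224: D(t) = r_corr · t^b with b = 0.523 (carbon steel, B1)
  D(13) = 30.53 × 13^0.523 = 30.53 × 3.825 = 116.8 μm

D(13) = 117 μm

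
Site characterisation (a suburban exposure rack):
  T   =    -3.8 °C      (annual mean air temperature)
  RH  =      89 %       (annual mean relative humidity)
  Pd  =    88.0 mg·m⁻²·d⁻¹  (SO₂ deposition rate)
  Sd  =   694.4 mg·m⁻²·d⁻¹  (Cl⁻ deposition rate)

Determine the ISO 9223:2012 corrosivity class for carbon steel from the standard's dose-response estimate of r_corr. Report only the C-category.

C5

carbon steel: temperature factor f = +0.150·(-13.8) = -2.0700
  sulphur-dioxide contribution → 13.59 μm/a
  chloride contribution → 95.48 μm/a
  total first-year rate 109.1 μm/a
109 μm/a falls in (80, 200] for carbon steel → category C5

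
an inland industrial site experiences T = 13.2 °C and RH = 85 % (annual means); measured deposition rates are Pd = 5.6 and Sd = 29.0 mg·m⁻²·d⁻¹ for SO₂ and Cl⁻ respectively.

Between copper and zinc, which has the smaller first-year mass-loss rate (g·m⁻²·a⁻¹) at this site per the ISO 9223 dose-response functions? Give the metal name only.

zinc

copper: T>10 °C ⇒ hinge -0.080·(13.2−10) = -0.2560
  Pd branch = 0.0053·Pd^0.26·e^(0.059·RH+f) = 0.9674 μm/a
  Sd branch = 0.01025·Sd^0.27·e^(0.036·RH+0.049·T) = 1.036 μm/a
  r_corr = 0.9674 + 1.036 = 2.004 μm/a
  mass loss = 2.004 μm/a × 8.96 g/cm³ = 17.95 g·m⁻²·a⁻¹
zinc: temperature factor f = -0.071·(3.2) = -0.2272
  Pd branch = 0.0129·Pd^0.44·e^(0.046·RH+f) = 1.094 μm/a
  Sd branch = 0.0175·Sd^0.57·e^(0.008·RH+0.085·T) = 0.7231 μm/a
  r_corr = 1.094 + 0.7231 = 1.818 μm/a
  mass loss = 1.818 μm/a × 7.14 g/cm³ = 12.98 g·m⁻²·a⁻¹
Ordering by g·m⁻²·a⁻¹: copper (18) > zinc (13)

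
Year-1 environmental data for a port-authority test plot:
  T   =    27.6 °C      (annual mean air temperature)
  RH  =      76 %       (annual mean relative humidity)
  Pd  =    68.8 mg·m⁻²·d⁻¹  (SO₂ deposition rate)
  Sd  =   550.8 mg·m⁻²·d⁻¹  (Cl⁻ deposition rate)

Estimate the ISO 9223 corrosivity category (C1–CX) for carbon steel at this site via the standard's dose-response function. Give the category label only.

carbon steel: temperature factor f = -0.054·(17.6) = -0.9504
  SO₂ term: 1.77·68.8^0.52·exp(0.02·76-0.9504) = 28.24
  Sd branch = 0.102·Sd^0.62·e^(0.033·RH+0.04·T) = 189.1 μm/a
  sum: 28.24 + 189.1 → r_corr = 217.3 μm/a
ISO 9223 Table 2 (carbon steel): 200 < 217 ≤ 700 μm/a ⇒ CX

CX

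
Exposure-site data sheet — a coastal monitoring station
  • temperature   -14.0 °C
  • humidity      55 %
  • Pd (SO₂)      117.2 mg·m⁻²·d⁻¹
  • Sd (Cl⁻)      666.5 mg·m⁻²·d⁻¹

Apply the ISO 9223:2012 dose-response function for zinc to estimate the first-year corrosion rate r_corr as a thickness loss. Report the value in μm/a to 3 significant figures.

zinc: f(T) = +0.038·(T−10) [T≤10 °C] = -0.9120
  sulphur-dioxide contribution → 0.5292 μm/a
  chloride contribution → 0.3364 μm/a
  ⇒ r_corr(zinc) = 0.8656 μm/a

r_corr = 0.866 μm/a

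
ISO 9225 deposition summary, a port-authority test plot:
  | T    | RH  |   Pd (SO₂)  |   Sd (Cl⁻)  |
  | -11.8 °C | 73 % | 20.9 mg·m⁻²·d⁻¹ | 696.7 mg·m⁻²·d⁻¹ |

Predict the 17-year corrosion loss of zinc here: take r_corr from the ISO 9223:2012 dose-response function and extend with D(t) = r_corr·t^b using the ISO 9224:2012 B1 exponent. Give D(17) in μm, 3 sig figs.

zinc: f(T) = +0.038·(T−10) [T≤10 °C] = -0.8284
  Pd branch = 0.0129·Pd^0.44·e^(0.046·RH+f) = 0.6167 μm/a
  Cl⁻ term: 0.0175·696.7^0.57·exp(0.008·73+0.085·-11.8) = 0.4804
  r_corr = 0.6167 + 0.4804 = 1.097 μm/a
Power-law: D(17) = r_corr · 17^0.813
  D(17) = 1.097 × 17^0.813 = 1.097 × 10.01 = 10.98 μm

D(17) = 11.0 μm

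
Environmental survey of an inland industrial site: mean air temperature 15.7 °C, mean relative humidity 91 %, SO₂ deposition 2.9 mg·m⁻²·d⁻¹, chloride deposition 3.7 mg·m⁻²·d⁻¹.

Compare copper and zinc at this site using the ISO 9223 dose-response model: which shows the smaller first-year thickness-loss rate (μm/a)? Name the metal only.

zinc

copper: T>10 °C ⇒ hinge -0.080·(15.7−10) = -0.4560
  sulphur-dioxide contribution → 0.951 μm/a
  chloride contribution → 0.8337 μm/a
  ⇒ r_corr(copper) = 1.785 μm/a
zinc: temperature factor f = -0.071·(5.7) = -0.4047
  sulphur-dioxide contribution → 0.9042 μm/a
  chloride contribution → 0.2902 μm/a
  total first-year rate 1.194 μm/a
Ordering by μm/a: copper (1.78) > zinc (1.19)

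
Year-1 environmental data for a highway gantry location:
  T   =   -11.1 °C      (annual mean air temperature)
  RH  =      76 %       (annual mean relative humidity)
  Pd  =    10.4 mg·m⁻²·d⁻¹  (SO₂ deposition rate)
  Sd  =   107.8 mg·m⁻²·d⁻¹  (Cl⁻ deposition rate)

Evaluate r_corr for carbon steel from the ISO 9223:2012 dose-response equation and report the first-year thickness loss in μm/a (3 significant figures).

r_corr = 15.8 μm/a

carbon steel: T≤10 °C ⇒ hinge +0.150·(-11.1−10) = -3.1650
  sulphur-dioxide contribution → 1.155 μm/a
  chloride contribution → 14.63 μm/a
  ⇒ r_corr(carbon steel) = 15.78 μm/a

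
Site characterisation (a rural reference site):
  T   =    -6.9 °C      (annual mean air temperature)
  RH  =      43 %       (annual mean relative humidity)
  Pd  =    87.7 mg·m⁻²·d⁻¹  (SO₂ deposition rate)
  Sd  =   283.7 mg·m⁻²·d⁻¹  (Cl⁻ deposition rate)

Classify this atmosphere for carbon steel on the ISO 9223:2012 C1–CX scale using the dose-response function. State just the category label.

carbon steel: f(T) = +0.150·(T−10) [T≤10 °C] = -2.5350
  Pd branch = 1.77·Pd^0.52·e^(0.02·RH+f) = 3.395 μm/a
  Sd branch = 0.102·Sd^0.62·e^(0.033·RH+0.04·T) = 10.61 μm/a
  r_corr = 3.395 + 10.61 = 14.01 μm/a
Category bounds: 1.3…25 μm/a bracket r_corr ⇒ C2

C2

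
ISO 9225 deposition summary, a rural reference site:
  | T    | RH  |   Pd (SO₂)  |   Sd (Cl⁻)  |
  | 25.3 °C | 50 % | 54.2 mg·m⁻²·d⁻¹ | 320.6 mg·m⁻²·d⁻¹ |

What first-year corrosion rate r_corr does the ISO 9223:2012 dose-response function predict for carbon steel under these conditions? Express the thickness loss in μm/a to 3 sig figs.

r_corr = 69.1 μm/a

carbon steel: T>10 °C ⇒ hinge -0.054·(25.3−10) = -0.8262
  Pd branch = 1.77·Pd^0.52·e^(0.02·RH+f) = 16.79 μm/a
  Cl⁻ term: 0.102·320.6^0.62·exp(0.033·50+0.04·25.3) = 52.29
  r_corr = 16.79 + 52.29 = 69.08 μm/a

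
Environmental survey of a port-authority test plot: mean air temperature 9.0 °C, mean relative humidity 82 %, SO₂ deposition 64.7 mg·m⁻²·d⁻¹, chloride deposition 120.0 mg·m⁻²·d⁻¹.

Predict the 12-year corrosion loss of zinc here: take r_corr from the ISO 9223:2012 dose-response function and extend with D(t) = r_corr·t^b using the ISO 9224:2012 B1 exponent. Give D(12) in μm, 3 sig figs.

D(12) = 33.9 μm

zinc: f(T) = +0.038·(T−10) [T≤10 °C] = -0.0380
  Pd branch = 0.0129·Pd^0.44·e^(0.046·RH+f) = 3.381 μm/a
  Sd branch = 0.0175·Sd^0.57·e^(0.008·RH+0.085·T) = 1.11 μm/a
  sum: 3.381 + 1.11 → r_corr = 4.491 μm/a
ISO 9224: D(t) = r_corr · t^b with b = 0.813 (zinc, B1)
  D(12) = 4.491 × 12^0.813 = 4.491 × 7.54 = 33.86 μm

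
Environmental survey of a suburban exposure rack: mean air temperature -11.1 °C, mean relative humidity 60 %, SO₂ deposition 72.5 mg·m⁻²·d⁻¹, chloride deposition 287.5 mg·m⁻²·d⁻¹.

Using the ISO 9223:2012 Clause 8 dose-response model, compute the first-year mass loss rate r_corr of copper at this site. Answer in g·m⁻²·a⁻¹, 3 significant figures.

r_corr = 2.48 g·m⁻²·a⁻¹

copper: T≤10 °C ⇒ hinge +0.126·(-11.1−10) = -2.6586
  SO₂ term: 0.0053·72.5^0.26·exp(0.059·60-2.6586) = 0.03897
  Sd branch = 0.01025·Sd^0.27·e^(0.036·RH+0.049·T) = 0.2379 μm/a
  sum: 0.03897 + 0.2379 → r_corr = 0.2769 μm/a
Convert to mass loss: 0.2769 μm/a × 8.96 g/cm³ = 2.481 g·m⁻²·a⁻¹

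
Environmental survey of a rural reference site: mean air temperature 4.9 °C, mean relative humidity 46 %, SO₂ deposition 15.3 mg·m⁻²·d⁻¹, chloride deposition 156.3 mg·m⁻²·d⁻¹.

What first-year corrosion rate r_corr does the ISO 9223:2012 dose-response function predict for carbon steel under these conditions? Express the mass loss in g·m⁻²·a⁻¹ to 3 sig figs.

carbon steel: temperature factor f = +0.150·(-5.1) = -0.7650
  Pd branch = 1.77·Pd^0.52·e^(0.02·RH+f) = 8.537 μm/a
  Cl⁻ term: 0.102·156.3^0.62·exp(0.033·46+0.04·4.9) = 12.98
  sum: 8.537 + 12.98 → r_corr = 21.52 μm/a
Convert to mass loss: 21.52 μm/a × 7.85 g/cm³ = 168.9 g·m⁻²·a⁻¹

r_corr = 169 g·m⁻²·a⁻¹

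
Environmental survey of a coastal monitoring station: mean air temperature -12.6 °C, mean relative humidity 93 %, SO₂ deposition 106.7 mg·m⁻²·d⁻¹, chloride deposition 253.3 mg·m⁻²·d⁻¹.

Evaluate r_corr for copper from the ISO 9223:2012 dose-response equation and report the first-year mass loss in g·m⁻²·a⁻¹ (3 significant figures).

r_corr = 8.52 g·m⁻²·a⁻¹

copper: f(T) = +0.126·(T−10) [T≤10 °C] = -2.8476
  SO₂ term: 0.0053·106.7^0.26·exp(0.059·93-2.8476) = 0.25
  Cl⁻ term: 0.01025·253.3^0.27·exp(0.036·93+0.049·-12.6) = 0.7008
  r_corr = 0.25 + 0.7008 = 0.9508 μm/a
Convert to mass loss: 0.9508 μm/a × 8.96 g/cm³ = 8.519 g·m⁻²·a⁻¹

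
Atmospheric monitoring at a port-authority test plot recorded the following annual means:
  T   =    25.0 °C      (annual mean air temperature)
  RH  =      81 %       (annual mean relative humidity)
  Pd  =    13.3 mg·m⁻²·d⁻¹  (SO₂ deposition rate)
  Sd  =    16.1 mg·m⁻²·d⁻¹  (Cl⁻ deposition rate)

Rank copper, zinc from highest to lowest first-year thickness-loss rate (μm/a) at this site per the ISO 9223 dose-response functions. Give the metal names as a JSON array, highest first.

copper: T>10 °C ⇒ hinge -0.080·(25.0−10) = -1.2000
  SO₂ term: 0.0053·13.3^0.26·exp(0.059·81-1.2000) = 0.3722
  Cl⁻ term: 0.01025·16.1^0.27·exp(0.036·81+0.049·25.0) = 1.365
  r_corr = 0.3722 + 1.365 = 1.737 μm/a
zinc: temperature factor f = -0.071·(15.0) = -1.0650
  SO₂ term: 0.0129·13.3^0.44·exp(0.046·81-1.0650) = 0.5764
  Cl⁻ term: 0.0175·16.1^0.57·exp(0.008·81+0.085·25.0) = 1.365
  sum: 0.5764 + 1.365 → r_corr = 1.942 μm/a
Ordering by μm/a: zinc (1.94) > copper (1.74)

["zinc", "copper"]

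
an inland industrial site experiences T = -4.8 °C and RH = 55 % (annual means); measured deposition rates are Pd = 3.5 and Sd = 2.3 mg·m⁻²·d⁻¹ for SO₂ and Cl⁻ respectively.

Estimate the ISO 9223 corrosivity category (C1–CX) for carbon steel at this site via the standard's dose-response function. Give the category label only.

carbon steel: temperature factor f = +0.150·(-14.8) = -2.2200
  Pd branch = 1.77·Pd^0.52·e^(0.02·RH+f) = 1.108 μm/a
  Cl⁻ term: 0.102·2.3^0.62·exp(0.033·55+0.04·-4.8) = 0.8664
  sum: 1.108 + 0.8664 → r_corr = 1.974 μm/a
1.97 μm/a falls in (1.3, 25] for carbon steel → category C2

C2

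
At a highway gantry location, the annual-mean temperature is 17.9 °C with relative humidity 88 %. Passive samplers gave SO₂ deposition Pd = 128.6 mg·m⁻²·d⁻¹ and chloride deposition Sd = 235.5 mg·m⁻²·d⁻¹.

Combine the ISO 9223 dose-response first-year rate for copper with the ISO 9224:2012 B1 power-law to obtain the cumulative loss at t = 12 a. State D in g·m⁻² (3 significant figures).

copper: temperature factor f = -0.080·(7.9) = -0.6320
  SO₂ term: 0.0053·128.6^0.26·exp(0.059·88-0.6320) = 1.791
  Cl⁻ term: 0.01025·235.5^0.27·exp(0.036·88+0.049·17.9) = 2.558
  r_corr = 1.791 + 2.558 = 4.349 μm/a
ISO 9224: D(t) = r_corr · t^b with b = 0.667 (copper, B1)
  D(12) = 4.349 × 12^0.667 = 4.349 × 5.246 = 22.81 μm
  Mass loss = 22.81 μm × 8.96 g/cm³ = 204.4 g·m⁻²

D(12) = 204 g·m⁻²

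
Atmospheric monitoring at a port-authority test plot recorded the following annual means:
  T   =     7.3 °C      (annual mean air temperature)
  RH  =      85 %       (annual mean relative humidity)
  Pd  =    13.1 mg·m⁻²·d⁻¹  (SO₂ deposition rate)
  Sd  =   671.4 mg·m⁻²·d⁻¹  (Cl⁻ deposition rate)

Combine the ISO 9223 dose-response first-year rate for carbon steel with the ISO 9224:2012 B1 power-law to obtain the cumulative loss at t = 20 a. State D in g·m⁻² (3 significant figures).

carbon steel: f(T) = +0.150·(T−10) [T≤10 °C] = -0.4050
  SO₂ term: 1.77·13.1^0.52·exp(0.02·85-0.4050) = 24.62
  Cl⁻ term: 0.102·671.4^0.62·exp(0.033·85+0.04·7.3) = 127.7
  r_corr = 24.62 + 127.7 = 152.4 μm/a
Long-term exponent b (ISO 9224 Table 2, B1) = 0.523
  D(20) = 152.4 × 20^0.523 = 152.4 × 4.791 = 730 μm
  Mass loss = 730 μm × 7.85 g/cm³ = 5731 g·m⁻²

D(20) = 5.73e+03 g·m⁻²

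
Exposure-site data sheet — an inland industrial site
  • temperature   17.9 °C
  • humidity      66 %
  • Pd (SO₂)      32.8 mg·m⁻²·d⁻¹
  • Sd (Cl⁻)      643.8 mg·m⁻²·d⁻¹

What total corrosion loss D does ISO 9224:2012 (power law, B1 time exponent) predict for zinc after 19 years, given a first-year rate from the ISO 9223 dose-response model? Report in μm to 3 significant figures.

zinc: f(T) = -0.071·(T−10) [T>10 °C] = -0.5609
  Pd branch = 0.0129·Pd^0.44·e^(0.046·RH+f) = 0.712 μm/a
  Sd branch = 0.0175·Sd^0.57·e^(0.008·RH+0.085·T) = 5.421 μm/a
  r_corr = 0.712 + 5.421 = 6.133 μm/a
ISO 9224: D(t) = r_corr · t^b with b = 0.813 (zinc, B1)
  D(19) = 6.133 × 19^0.813 = 6.133 × 10.96 = 67.19 μm

D(19) = 67.2 μm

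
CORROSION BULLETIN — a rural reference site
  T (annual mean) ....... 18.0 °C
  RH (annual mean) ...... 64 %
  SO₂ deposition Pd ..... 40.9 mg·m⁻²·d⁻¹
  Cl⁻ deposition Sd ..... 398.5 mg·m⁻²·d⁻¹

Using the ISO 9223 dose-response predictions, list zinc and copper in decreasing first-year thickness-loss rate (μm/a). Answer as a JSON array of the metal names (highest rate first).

zinc: f(T) = -0.071·(T−10) [T>10 °C] = -0.5680
  sulphur-dioxide contribution → 0.7106 μm/a
  chloride contribution → 4.094 μm/a
  total first-year rate 4.804 μm/a
copper: temperature factor f = -0.080·(8.0) = -0.6400
  sulphur-dioxide contribution → 0.3201 μm/a
  chloride contribution → 1.249 μm/a
  total first-year rate 1.569 μm/a
Ordering by μm/a: zinc (4.8) > copper (1.57)

["zinc", "copper"]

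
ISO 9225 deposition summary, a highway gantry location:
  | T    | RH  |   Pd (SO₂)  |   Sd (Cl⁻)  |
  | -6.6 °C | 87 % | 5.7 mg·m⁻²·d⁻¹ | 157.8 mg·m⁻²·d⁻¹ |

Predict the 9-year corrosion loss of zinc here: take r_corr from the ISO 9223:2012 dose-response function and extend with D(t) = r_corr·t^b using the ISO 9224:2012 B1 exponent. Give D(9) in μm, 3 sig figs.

D(9) = 6.96 μm

zinc: T≤10 °C ⇒ hinge +0.038·(-6.6−10) = -0.6308
  sulphur-dioxide contribution → 0.8077 μm/a
  chloride contribution → 0.3586 μm/a
  total first-year rate 1.166 μm/a
ISO 9224: D(t) = r_corr · t^b with b = 0.813 (zinc, B1)
  D(9) = 1.166 × 9^0.813 = 1.166 × 5.968 = 6.96 μm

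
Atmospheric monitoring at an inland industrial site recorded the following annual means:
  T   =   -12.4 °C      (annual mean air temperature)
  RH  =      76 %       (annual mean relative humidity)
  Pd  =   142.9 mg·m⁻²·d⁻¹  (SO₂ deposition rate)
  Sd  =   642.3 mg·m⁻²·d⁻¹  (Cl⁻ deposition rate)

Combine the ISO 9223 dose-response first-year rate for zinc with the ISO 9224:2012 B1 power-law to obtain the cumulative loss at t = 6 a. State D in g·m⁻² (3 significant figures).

D(6) = 63.1 g·m⁻²

zinc: f(T) = +0.038·(T−10) [T≤10 °C] = -0.8512
  sulphur-dioxide contribution → 1.612 μm/a
  chloride contribution → 0.4464 μm/a
  ⇒ r_corr(zinc) = 2.059 μm/a
Power-law: D(6) = r_corr · 6^0.813
  D(6) = 2.059 × 6^0.813 = 2.059 × 4.292 = 8.835 μm
  Mass loss = 8.835 μm × 7.14 g/cm³ = 63.08 g·m⁻²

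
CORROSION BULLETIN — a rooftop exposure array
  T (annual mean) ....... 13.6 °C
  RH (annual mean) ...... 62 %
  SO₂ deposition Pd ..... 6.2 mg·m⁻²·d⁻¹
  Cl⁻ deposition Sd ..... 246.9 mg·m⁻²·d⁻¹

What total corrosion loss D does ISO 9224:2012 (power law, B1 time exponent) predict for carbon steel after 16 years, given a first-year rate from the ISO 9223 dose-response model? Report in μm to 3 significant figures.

carbon steel: temperature factor f = -0.054·(3.6) = -0.1944
  Pd branch = 1.77·Pd^0.52·e^(0.02·RH+f) = 13.01 μm/a
  Cl⁻ term: 0.102·246.9^0.62·exp(0.033·62+0.04·13.6) = 41.38
  sum: 13.01 + 41.38 → r_corr = 54.38 μm/a
Long-term exponent b (ISO 9224 Table 2, B1) = 0.523
  D(16) = 54.38 × 16^0.523 = 54.38 × 4.263 = 231.9 μm

D(16) = 232 μm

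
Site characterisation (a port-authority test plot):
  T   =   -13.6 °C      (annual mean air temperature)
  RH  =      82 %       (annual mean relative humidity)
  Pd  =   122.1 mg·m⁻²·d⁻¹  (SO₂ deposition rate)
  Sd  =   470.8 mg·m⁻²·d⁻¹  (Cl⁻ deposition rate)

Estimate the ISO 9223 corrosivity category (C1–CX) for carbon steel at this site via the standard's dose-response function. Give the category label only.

C3

carbon steel: T≤10 °C ⇒ hinge +0.150·(-13.6−10) = -3.5400
  sulphur-dioxide contribution → 3.22 μm/a
  chloride contribution → 40.24 μm/a
  total first-year rate 43.46 μm/a
Category bounds: 25…50 μm/a bracket r_corr ⇒ C3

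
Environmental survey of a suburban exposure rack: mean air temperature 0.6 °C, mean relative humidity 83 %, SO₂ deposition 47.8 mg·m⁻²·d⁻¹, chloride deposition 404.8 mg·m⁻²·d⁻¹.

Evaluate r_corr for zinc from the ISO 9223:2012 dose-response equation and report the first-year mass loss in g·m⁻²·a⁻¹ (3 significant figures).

r_corr = 23.9 g·m⁻²·a⁻¹

zinc: f(T) = +0.038·(T−10) [T≤10 °C] = -0.3572
  Pd branch = 0.0129·Pd^0.44·e^(0.046·RH+f) = 2.252 μm/a
  Cl⁻ term: 0.0175·404.8^0.57·exp(0.008·83+0.085·0.6) = 1.096
  r_corr = 2.252 + 1.096 = 3.348 μm/a
Convert to mass loss: 3.348 μm/a × 7.14 g/cm³ = 23.9 g·m⁻²·a⁻¹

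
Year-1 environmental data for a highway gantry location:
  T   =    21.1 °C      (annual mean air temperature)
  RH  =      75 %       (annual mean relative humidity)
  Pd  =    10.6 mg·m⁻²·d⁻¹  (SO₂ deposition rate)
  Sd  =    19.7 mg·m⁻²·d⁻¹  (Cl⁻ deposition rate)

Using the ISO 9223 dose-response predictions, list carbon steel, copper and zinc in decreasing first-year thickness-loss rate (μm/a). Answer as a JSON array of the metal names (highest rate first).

carbon steel: temperature factor f = -0.054·(11.1) = -0.5994
  SO₂ term: 1.77·10.6^0.52·exp(0.02·75-0.5994) = 14.87
  Cl⁻ term: 0.102·19.7^0.62·exp(0.033·75+0.04·21.1) = 17.89
  r_corr = 14.87 + 17.89 = 32.76 μm/a
copper: f(T) = -0.080·(T−10) [T>10 °C] = -0.8880
  SO₂ term: 0.0053·10.6^0.26·exp(0.059·75-0.8880) = 0.3365
  Sd branch = 0.01025·Sd^0.27·e^(0.036·RH+0.049·T) = 0.9591 μm/a
  r_corr = 0.3365 + 0.9591 = 1.296 μm/a
zinc: temperature factor f = -0.071·(11.1) = -0.7881
  SO₂ term: 0.0129·10.6^0.44·exp(0.046·75-0.7881) = 0.5221
  Cl⁻ term: 0.0175·19.7^0.57·exp(0.008·75+0.085·21.1) = 1.048
  sum: 0.5221 + 1.048 → r_corr = 1.57 μm/a
Ordering by μm/a: carbon steel (32.8) > zinc (1.57) > copper (1.3)

["carbon steel", "zinc", "copper"]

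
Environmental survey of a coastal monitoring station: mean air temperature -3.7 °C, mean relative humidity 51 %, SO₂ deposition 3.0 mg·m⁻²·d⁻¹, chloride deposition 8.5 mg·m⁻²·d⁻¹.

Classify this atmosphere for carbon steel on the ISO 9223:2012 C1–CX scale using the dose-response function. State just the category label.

C2

carbon steel: T≤10 °C ⇒ hinge +0.150·(-3.7−10) = -2.0550
  SO₂ term: 1.77·3.0^0.52·exp(0.02·51-2.0550) = 1.113
  Sd branch = 0.102·Sd^0.62·e^(0.033·RH+0.04·T) = 1.784 μm/a
  sum: 1.113 + 1.784 → r_corr = 2.898 μm/a
ISO 9223 Table 2 (carbon steel): 1.3 < 2.9 ≤ 25 μm/a ⇒ C2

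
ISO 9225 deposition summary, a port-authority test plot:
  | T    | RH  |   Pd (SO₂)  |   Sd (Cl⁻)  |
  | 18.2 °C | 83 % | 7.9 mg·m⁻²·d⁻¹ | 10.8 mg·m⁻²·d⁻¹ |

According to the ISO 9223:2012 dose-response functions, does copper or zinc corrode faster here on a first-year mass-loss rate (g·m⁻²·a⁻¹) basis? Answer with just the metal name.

copper

copper: T>10 °C ⇒ hinge -0.080·(18.2−10) = -0.6560
  Pd branch = 0.0053·Pd^0.26·e^(0.059·RH+f) = 0.6302 μm/a
  Cl⁻ term: 0.01025·10.8^0.27·exp(0.036·83+0.049·18.2) = 0.9435
  sum: 0.6302 + 0.9435 → r_corr = 1.574 μm/a
  mass loss = 1.574 μm/a × 8.96 g/cm³ = 14.1 g·m⁻²·a⁻¹
zinc: temperature factor f = -0.071·(8.2) = -0.5822
  Pd branch = 0.0129·Pd^0.44·e^(0.046·RH+f) = 0.8144 μm/a
  Sd branch = 0.0175·Sd^0.57·e^(0.008·RH+0.085·T) = 0.6199 μm/a
  r_corr = 0.8144 + 0.6199 = 1.434 μm/a
  mass loss = 1.434 μm/a × 7.14 g/cm³ = 10.24 g·m⁻²·a⁻¹
Ordering by g·m⁻²·a⁻¹: copper (14.1) > zinc (10.2)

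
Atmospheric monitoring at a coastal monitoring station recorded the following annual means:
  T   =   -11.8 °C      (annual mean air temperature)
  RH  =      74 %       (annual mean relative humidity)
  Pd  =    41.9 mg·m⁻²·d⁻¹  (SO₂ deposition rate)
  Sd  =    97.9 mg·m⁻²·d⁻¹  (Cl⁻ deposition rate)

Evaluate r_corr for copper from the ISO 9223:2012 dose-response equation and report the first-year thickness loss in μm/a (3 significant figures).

r_corr = 0.355 μm/a

copper: T≤10 °C ⇒ hinge +0.126·(-11.8−10) = -2.7468
  sulphur-dioxide contribution → 0.07067 μm/a
  chloride contribution → 0.2845 μm/a
  ⇒ r_corr(copper) = 0.3552 μm/a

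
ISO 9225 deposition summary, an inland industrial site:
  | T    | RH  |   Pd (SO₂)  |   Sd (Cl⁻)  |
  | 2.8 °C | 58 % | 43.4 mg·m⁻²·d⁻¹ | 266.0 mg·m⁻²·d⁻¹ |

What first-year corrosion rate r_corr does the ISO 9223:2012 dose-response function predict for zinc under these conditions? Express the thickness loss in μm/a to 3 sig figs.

zinc: f(T) = +0.038·(T−10) [T≤10 °C] = -0.2736
  SO₂ term: 0.0129·43.4^0.44·exp(0.046·58-0.2736) = 0.743
  Cl⁻ term: 0.0175·266.0^0.57·exp(0.008·58+0.085·2.8) = 0.8513
  sum: 0.743 + 0.8513 → r_corr = 1.594 μm/a

r_corr = 1.59 μm/a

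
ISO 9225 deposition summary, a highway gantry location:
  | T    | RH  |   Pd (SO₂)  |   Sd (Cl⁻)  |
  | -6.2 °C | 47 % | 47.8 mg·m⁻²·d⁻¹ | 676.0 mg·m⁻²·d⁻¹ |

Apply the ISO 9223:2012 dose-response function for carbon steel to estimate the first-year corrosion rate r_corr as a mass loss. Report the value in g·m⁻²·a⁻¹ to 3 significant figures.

r_corr = 191 g·m⁻²·a⁻¹

carbon steel: f(T) = +0.150·(T−10) [T≤10 °C] = -2.4300
  sulphur-dioxide contribution → 2.98 μm/a
  chloride contribution → 21.33 μm/a
  ⇒ r_corr(carbon steel) = 24.31 μm/a
Convert to mass loss: 24.31 μm/a × 7.85 g/cm³ = 190.9 g·m⁻²·a⁻¹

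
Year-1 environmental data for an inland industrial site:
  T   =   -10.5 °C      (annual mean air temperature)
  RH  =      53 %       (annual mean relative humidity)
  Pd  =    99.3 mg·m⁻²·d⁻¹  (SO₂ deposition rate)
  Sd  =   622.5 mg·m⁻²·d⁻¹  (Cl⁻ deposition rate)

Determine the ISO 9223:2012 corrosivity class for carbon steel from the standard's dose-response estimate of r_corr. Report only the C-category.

carbon steel: f(T) = +0.150·(T−10) [T≤10 °C] = -3.0750
  sulphur-dioxide contribution → 2.578 μm/a
  chloride contribution → 20.8 μm/a
  total first-year rate 23.38 μm/a
ISO 9223 Table 2 (carbon steel): 1.3 < 23.4 ≤ 25 μm/a ⇒ C2

C2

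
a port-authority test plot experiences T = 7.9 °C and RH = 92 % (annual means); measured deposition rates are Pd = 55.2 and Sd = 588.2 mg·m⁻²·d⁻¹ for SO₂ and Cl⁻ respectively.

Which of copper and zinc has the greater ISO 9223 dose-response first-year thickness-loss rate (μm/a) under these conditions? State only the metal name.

copper: temperature factor f = +0.126·(-2.1) = -0.2646
  SO₂ term: 0.0053·55.2^0.26·exp(0.059·92-0.2646) = 2.628
  Cl⁻ term: 0.01025·588.2^0.27·exp(0.036·92+0.049·7.9) = 2.317
  r_corr = 2.628 + 2.317 = 4.945 μm/a
zinc: temperature factor f = +0.038·(-2.1) = -0.0798
  SO₂ term: 0.0129·55.2^0.44·exp(0.046·92-0.0798) = 4.79
  Cl⁻ term: 0.0175·588.2^0.57·exp(0.008·92+0.085·7.9) = 2.71
  sum: 4.79 + 2.71 → r_corr = 7.5 μm/a
Ordering by μm/a: zinc (7.5) > copper (4.95)

zinc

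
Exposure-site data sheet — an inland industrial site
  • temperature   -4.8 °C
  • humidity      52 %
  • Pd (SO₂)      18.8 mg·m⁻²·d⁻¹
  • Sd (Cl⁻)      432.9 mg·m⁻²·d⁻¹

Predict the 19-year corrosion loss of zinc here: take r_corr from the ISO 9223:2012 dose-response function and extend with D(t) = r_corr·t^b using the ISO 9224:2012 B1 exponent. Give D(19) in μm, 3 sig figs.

zinc: temperature factor f = +0.038·(-14.8) = -0.5624
  Pd branch = 0.0129·Pd^0.44·e^(0.046·RH+f) = 0.2923 μm/a
  Sd branch = 0.0175·Sd^0.57·e^(0.008·RH+0.085·T) = 0.5614 μm/a
  sum: 0.2923 + 0.5614 → r_corr = 0.8537 μm/a
Long-term exponent b (ISO 9224 Table 2, B1) = 0.813
  D(19) = 0.8537 × 19^0.813 = 0.8537 × 10.96 = 9.352 μm

D(19) = 9.35 μm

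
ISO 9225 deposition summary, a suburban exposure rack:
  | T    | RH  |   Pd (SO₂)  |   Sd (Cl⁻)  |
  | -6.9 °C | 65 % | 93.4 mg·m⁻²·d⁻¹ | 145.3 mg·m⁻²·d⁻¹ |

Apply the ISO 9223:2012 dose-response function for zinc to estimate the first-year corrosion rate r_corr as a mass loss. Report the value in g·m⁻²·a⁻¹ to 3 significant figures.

zinc: T≤10 °C ⇒ hinge +0.038·(-6.9−10) = -0.6422
  Pd branch = 0.0129·Pd^0.44·e^(0.046·RH+f) = 0.9935 μm/a
  Sd branch = 0.0175·Sd^0.57·e^(0.008·RH+0.085·T) = 0.2797 μm/a
  r_corr = 0.9935 + 0.2797 = 1.273 μm/a
Convert to mass loss: 1.273 μm/a × 7.14 g/cm³ = 9.091 g·m⁻²·a⁻¹

r_corr = 9.09 g·m⁻²·a⁻¹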